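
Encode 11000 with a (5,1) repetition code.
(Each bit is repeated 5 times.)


Each bit -> 5 copies

1111111111000000000000000


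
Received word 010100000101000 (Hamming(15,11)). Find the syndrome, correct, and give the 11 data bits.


Syndrome = 0: no error detected

Data: 00000101000 (no errors)


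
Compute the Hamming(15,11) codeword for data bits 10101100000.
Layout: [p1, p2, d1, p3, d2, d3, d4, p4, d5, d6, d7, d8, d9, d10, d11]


Parity bits: p1=0, p2=1, p3=1, p4=0

011101001100000


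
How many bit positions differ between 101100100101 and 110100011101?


XOR: 011000111000
Count of 1s: 5

5


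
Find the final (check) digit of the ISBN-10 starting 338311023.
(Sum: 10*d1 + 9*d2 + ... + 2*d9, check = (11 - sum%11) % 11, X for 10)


Weighted sum: 165
165 mod 11 = 0

Check digit: 0


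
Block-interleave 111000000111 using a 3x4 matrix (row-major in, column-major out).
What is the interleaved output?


Matrix:
  1110
  0000
  0111
Read columns: 100101101001

100101101001


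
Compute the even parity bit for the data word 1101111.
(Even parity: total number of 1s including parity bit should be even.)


Number of 1s in data: 6
Parity bit: 0

0


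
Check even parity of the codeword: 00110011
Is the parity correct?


Number of 1s: 4

Yes, parity is correct (4 ones)


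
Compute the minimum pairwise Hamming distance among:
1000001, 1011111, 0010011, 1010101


Comparing all pairs, minimum distance: 2
Can detect 1 errors, correct 0 errors

2


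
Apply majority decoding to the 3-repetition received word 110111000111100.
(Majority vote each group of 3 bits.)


Groups: 110, 111, 000, 111, 100
Majority votes: 11010

11010


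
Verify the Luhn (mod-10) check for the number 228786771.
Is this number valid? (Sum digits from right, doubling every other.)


Luhn sum = 43
43 mod 10 = 3

Invalid (Luhn sum mod 10 = 3)


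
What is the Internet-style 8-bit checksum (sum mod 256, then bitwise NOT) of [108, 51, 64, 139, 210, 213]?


Sum = 785 mod 256 = 17
Complement = 238

238


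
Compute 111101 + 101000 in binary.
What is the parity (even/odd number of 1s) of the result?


111101 = 61
101000 = 40
Sum = 101 = 1100101
1s count = 4

even parity (4 ones in 1100101)


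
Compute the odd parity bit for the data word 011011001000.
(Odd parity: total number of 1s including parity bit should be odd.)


Number of 1s in data: 5
Parity bit: 0

0


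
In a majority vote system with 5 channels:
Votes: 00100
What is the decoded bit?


Ones: 1 out of 5
Threshold: 3

0 (1/5 voted 1)


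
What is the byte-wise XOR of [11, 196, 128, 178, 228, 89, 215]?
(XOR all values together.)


XOR chain: 11 ^ 196 ^ 128 ^ 178 ^ 228 ^ 89 ^ 215 = 151

151


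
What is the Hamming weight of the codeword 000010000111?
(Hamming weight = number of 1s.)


Counting 1s in 000010000111

4


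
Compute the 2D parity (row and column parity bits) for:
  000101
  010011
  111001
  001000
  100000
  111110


Row parities: 010111
Column parities: 111001

Row P: 010111, Col P: 111001, Corner: 0


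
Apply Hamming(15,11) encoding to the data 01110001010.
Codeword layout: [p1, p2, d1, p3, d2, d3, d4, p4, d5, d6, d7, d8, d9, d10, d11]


Parity bits: p1=0, p2=1, p3=1, p4=0

010111100001010


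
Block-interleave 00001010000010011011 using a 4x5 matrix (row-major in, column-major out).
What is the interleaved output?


Matrix:
  00001
  01000
  00100
  11011
Read columns: 00010101001000011001

00010101001000011001


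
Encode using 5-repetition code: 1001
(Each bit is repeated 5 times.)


Each bit -> 5 copies

11111000000000011111


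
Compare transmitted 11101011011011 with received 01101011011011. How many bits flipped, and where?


XOR: 10000000000000

1 error(s) at position(s): 0


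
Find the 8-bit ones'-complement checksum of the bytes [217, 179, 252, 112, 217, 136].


Sum = 1113 mod 256 = 89
Complement = 166

166


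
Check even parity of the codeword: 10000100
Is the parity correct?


Number of 1s: 2

Yes, parity is correct (2 ones)


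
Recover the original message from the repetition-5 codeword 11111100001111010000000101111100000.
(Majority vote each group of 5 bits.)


Groups: 11111, 10000, 11110, 10000, 00010, 11111, 00000
Majority votes: 1010010

1010010


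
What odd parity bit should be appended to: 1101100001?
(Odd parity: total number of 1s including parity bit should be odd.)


Number of 1s in data: 5
Parity bit: 0

0


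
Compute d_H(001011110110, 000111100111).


XOR: 001100010001
Count of 1s: 4

4


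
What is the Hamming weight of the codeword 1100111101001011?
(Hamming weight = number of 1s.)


Counting 1s in 1100111101001011

10


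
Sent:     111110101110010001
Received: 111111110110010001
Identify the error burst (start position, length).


XOR: 000001011000000000

Burst at position 5, length 4


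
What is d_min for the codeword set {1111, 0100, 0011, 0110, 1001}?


Comparing all pairs, minimum distance: 1
Can detect 0 errors, correct 0 errors

1


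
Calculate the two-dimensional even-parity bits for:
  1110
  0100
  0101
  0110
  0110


Row parities: 11000
Column parities: 1111

Row P: 11000, Col P: 1111, Corner: 0


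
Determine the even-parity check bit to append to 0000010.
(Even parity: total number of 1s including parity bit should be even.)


Number of 1s in data: 1
Parity bit: 1

1


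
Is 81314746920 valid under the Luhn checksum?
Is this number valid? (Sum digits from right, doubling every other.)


Luhn sum = 44
44 mod 10 = 4

Invalid (Luhn sum mod 10 = 4)


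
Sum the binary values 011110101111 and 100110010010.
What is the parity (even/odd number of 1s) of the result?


011110101111 = 1967
100110010010 = 2450
Sum = 4417 = 1000101000001
1s count = 4

even parity (4 ones in 1000101000001)


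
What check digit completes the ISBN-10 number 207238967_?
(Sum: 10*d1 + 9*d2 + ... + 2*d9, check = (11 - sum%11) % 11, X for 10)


Weighted sum: 216
216 mod 11 = 7

Check digit: 4


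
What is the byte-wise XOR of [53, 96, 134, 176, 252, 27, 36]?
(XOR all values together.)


XOR chain: 53 ^ 96 ^ 134 ^ 176 ^ 252 ^ 27 ^ 36 = 160

160


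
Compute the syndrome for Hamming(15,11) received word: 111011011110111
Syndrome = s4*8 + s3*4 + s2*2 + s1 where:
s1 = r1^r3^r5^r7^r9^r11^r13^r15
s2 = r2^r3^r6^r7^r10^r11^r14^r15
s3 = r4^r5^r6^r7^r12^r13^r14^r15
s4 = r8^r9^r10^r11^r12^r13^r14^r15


s1=1, s2=1, s3=1, s4=1

Syndrome = 15 (error at position 15)


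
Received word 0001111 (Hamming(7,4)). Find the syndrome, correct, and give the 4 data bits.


Syndrome = 0: no error detected

Data: 0111 (no errors)


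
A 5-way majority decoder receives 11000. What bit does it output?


Ones: 2 out of 5
Threshold: 3

0 (2/5 voted 1)


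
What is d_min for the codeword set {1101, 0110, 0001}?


Comparing all pairs, minimum distance: 2
Can detect 1 errors, correct 0 errors

2


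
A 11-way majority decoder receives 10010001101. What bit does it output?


Ones: 5 out of 11
Threshold: 6

0 (5/11 voted 1)


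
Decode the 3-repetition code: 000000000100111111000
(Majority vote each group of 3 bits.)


Groups: 000, 000, 000, 100, 111, 111, 000
Majority votes: 0000110

0000110


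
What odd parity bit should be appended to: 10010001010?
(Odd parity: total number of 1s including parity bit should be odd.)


Number of 1s in data: 4
Parity bit: 1

1


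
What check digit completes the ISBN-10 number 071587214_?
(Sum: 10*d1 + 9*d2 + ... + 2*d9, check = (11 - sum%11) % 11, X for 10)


Weighted sum: 208
208 mod 11 = 10

Check digit: 1


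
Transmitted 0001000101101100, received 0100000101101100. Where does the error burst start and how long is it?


XOR: 0101000000000000

Burst at position 1, length 3


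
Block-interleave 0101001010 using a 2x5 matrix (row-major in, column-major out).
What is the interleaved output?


Matrix:
  01010
  01010
Read columns: 0011001100

0011001100


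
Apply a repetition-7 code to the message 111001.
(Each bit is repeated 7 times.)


Each bit -> 7 copies

111111111111111111111000000000000001111111


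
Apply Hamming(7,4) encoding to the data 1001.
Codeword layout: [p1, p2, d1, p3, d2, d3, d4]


Parity bits: p1=0, p2=0, p3=1

0011001


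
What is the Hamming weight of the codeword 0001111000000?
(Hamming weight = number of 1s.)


Counting 1s in 0001111000000

4


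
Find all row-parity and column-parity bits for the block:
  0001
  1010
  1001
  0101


Row parities: 1000
Column parities: 0111

Row P: 1000, Col P: 0111, Corner: 1


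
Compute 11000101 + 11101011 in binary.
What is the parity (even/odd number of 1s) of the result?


11000101 = 197
11101011 = 235
Sum = 432 = 110110000
1s count = 4

even parity (4 ones in 110110000)


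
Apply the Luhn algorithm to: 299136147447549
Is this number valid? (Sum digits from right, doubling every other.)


Luhn sum = 83
83 mod 10 = 3

Invalid (Luhn sum mod 10 = 3)


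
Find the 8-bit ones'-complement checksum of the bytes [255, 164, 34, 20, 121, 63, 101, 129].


Sum = 887 mod 256 = 119
Complement = 136

136


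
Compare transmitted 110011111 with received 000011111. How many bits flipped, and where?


XOR: 110000000

2 error(s) at position(s): 0, 1


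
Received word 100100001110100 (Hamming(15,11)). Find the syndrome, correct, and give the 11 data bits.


Syndrome = 0: no error detected

Data: 00001110100 (no errors)


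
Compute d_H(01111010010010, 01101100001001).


XOR: 00010110011011
Count of 1s: 7

7


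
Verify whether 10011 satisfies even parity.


Number of 1s: 3

No, parity error (3 ones)


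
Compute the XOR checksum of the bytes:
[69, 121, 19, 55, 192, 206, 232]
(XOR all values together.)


XOR chain: 69 ^ 121 ^ 19 ^ 55 ^ 192 ^ 206 ^ 232 = 254

254


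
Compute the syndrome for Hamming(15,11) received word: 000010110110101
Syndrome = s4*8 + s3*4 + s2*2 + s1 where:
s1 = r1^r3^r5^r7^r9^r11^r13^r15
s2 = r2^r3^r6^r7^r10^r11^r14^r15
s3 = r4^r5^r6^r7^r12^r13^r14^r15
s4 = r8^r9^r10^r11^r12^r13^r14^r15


s1=1, s2=0, s3=0, s4=1

Syndrome = 9 (error at position 9)


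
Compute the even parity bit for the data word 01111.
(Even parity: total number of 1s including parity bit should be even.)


Number of 1s in data: 4
Parity bit: 0

0


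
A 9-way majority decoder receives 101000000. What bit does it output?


Ones: 2 out of 9
Threshold: 5

0 (2/9 voted 1)


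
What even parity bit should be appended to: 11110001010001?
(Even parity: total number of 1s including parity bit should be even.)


Number of 1s in data: 7
Parity bit: 1

1


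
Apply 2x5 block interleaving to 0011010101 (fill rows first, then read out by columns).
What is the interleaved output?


Matrix:
  00110
  10101
Read columns: 0100111001

0100111001


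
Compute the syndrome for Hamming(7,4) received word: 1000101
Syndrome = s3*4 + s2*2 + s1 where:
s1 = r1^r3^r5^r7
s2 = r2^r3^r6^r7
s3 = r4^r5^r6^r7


s1=1, s2=1, s3=0

Syndrome = 3 (error at position 3)


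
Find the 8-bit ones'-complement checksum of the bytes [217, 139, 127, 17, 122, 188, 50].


Sum = 860 mod 256 = 92
Complement = 163

163


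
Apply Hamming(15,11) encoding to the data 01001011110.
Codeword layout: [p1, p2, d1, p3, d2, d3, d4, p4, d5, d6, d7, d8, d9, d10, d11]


Parity bits: p1=0, p2=0, p3=0, p4=1

000010011011110


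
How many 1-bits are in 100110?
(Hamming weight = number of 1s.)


Counting 1s in 100110

3


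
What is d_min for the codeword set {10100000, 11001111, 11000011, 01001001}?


Comparing all pairs, minimum distance: 2
Can detect 1 errors, correct 0 errors

2


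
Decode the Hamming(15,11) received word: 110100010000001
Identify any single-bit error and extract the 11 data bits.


Syndrome = 0: no error detected

Data: 00000000001 (no errors)


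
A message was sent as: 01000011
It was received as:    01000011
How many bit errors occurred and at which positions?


XOR: 00000000

0 errors (received matches sent)


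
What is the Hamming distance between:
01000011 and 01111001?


XOR: 00111010
Count of 1s: 4

4


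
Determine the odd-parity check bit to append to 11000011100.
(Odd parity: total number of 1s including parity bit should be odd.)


Number of 1s in data: 5
Parity bit: 0

0


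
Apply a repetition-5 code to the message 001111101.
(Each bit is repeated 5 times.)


Each bit -> 5 copies

000000000011111111111111111111111110000011111


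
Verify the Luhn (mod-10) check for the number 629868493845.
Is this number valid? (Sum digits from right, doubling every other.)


Luhn sum = 77
77 mod 10 = 7

Invalid (Luhn sum mod 10 = 7)


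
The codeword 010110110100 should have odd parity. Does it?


Number of 1s: 6

No, parity error (6 ones)


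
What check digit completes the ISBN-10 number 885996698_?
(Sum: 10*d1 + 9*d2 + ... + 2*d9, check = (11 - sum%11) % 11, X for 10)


Weighted sum: 406
406 mod 11 = 10

Check digit: 1


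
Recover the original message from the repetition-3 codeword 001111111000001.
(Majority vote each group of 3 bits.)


Groups: 001, 111, 111, 000, 001
Majority votes: 01100

01100


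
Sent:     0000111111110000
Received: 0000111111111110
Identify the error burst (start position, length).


XOR: 0000000000001110

Burst at position 12, length 3


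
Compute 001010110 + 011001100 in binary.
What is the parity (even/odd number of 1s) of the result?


001010110 = 86
011001100 = 204
Sum = 290 = 100100010
1s count = 3

odd parity (3 ones in 100100010)


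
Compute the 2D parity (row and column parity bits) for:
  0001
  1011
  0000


Row parities: 110
Column parities: 1010

Row P: 110, Col P: 1010, Corner: 0


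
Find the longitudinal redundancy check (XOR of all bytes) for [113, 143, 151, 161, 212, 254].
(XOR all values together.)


XOR chain: 113 ^ 143 ^ 151 ^ 161 ^ 212 ^ 254 = 226

226


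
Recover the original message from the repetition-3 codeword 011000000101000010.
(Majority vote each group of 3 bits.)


Groups: 011, 000, 000, 101, 000, 010
Majority votes: 100100

100100


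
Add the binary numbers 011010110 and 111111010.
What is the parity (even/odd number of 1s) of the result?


011010110 = 214
111111010 = 506
Sum = 720 = 1011010000
1s count = 4

even parity (4 ones in 1011010000)


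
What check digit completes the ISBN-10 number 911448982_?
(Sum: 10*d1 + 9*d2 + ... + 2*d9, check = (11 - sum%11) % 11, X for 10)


Weighted sum: 263
263 mod 11 = 10

Check digit: 1


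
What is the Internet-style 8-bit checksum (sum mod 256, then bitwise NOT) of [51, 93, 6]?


Sum = 150 mod 256 = 150
Complement = 105

105


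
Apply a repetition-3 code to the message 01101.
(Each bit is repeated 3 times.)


Each bit -> 3 copies

000111111000111


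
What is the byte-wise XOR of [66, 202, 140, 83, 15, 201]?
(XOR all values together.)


XOR chain: 66 ^ 202 ^ 140 ^ 83 ^ 15 ^ 201 = 145

145


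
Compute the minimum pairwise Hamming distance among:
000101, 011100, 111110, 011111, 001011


Comparing all pairs, minimum distance: 2
Can detect 1 errors, correct 0 errors

2


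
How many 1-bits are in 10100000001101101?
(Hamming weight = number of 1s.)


Counting 1s in 10100000001101101

7


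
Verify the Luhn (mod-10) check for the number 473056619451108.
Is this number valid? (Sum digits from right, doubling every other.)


Luhn sum = 61
61 mod 10 = 1

Invalid (Luhn sum mod 10 = 1)


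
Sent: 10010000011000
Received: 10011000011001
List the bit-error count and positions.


XOR: 00001000000001

2 error(s) at position(s): 4, 13


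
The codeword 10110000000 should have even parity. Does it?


Number of 1s: 3

No, parity error (3 ones)


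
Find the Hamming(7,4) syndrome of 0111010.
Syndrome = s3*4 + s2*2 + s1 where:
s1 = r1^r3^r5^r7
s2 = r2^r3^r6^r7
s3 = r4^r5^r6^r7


s1=1, s2=1, s3=0

Syndrome = 3 (error at position 3)


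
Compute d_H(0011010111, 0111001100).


XOR: 0100011011
Count of 1s: 5

5


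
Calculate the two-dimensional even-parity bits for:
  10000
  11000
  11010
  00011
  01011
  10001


Row parities: 101010
Column parities: 01011

Row P: 101010, Col P: 01011, Corner: 1


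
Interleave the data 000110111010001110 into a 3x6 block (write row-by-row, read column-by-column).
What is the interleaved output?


Matrix:
  000110
  111010
  001110
Read columns: 010010011101111000

010010011101111000


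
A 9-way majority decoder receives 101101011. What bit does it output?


Ones: 6 out of 9
Threshold: 5

1 (6/9 voted 1)


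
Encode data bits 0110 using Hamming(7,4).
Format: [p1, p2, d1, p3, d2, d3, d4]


Parity bits: p1=1, p2=1, p3=0

1100110


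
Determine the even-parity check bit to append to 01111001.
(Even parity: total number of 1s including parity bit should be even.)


Number of 1s in data: 5
Parity bit: 1

1


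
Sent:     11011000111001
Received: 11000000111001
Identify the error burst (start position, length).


XOR: 00011000000000

Burst at position 3, length 2


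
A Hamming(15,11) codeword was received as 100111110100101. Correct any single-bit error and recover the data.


Syndrome = 1: error at position 1

Data: 01110100101 (corrected bit 1)


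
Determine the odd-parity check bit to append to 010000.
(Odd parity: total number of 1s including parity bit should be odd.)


Number of 1s in data: 1
Parity bit: 0

0


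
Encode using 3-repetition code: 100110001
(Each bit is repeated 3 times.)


Each bit -> 3 copies

111000000111111000000000111


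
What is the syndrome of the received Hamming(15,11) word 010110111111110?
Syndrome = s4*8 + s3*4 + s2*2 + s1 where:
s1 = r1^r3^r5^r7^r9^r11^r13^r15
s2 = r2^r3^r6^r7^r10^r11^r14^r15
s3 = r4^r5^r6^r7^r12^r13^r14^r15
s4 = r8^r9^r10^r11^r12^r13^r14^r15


s1=1, s2=1, s3=0, s4=1

Syndrome = 11 (error at position 11)


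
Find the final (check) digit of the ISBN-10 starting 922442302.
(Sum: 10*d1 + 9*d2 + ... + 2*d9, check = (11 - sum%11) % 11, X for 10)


Weighted sum: 202
202 mod 11 = 4

Check digit: 7


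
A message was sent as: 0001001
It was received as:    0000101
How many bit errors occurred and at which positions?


XOR: 0001100

2 error(s) at position(s): 3, 4


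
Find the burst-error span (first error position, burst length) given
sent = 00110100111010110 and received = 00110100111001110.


XOR: 00000000000011000

Burst at position 12, length 2


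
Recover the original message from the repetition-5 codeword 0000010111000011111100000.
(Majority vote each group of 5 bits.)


Groups: 00000, 10111, 00001, 11111, 00000
Majority votes: 01010

01010


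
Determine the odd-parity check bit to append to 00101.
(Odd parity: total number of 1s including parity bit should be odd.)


Number of 1s in data: 2
Parity bit: 1

1


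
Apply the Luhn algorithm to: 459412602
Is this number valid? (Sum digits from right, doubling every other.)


Luhn sum = 35
35 mod 10 = 5

Invalid (Luhn sum mod 10 = 5)


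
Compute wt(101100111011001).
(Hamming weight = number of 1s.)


Counting 1s in 101100111011001

9


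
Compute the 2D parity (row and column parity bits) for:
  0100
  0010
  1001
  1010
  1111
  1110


Row parities: 110001
Column parities: 0100

Row P: 110001, Col P: 0100, Corner: 1


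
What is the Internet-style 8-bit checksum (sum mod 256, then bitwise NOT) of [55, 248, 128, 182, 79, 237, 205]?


Sum = 1134 mod 256 = 110
Complement = 145

145


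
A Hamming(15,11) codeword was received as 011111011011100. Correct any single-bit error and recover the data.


Syndrome = 13: error at position 13

Data: 11101011000 (corrected bit 13)


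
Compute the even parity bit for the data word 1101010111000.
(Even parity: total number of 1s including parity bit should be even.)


Number of 1s in data: 7
Parity bit: 1

1


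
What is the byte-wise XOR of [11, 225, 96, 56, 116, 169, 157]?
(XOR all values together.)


XOR chain: 11 ^ 225 ^ 96 ^ 56 ^ 116 ^ 169 ^ 157 = 242

242


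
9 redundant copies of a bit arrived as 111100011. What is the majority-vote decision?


Ones: 6 out of 9
Threshold: 5

1 (6/9 voted 1)


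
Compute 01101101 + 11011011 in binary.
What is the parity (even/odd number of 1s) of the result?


01101101 = 109
11011011 = 219
Sum = 328 = 101001000
1s count = 3

odd parity (3 ones in 101001000)


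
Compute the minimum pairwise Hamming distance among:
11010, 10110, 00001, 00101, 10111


Comparing all pairs, minimum distance: 1
Can detect 0 errors, correct 0 errors

1


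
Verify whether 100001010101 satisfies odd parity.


Number of 1s: 5

Yes, parity is correct (5 ones)


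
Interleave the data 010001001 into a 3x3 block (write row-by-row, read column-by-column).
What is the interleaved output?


Matrix:
  010
  001
  001
Read columns: 000100011

000100011


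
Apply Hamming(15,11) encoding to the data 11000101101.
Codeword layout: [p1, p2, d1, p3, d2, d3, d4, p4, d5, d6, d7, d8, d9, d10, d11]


Parity bits: p1=0, p2=1, p3=0, p4=0

011010000101101


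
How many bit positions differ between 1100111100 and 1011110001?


XOR: 0111001101
Count of 1s: 6

6


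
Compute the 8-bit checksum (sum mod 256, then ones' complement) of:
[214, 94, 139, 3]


Sum = 450 mod 256 = 194
Complement = 61

61


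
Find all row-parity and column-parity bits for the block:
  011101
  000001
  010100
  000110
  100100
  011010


Row parities: 010001
Column parities: 110000

Row P: 010001, Col P: 110000, Corner: 0


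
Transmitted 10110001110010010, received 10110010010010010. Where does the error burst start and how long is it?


XOR: 00000011100000000

Burst at position 6, length 3


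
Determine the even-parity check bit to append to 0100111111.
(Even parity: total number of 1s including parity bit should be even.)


Number of 1s in data: 7
Parity bit: 1

1


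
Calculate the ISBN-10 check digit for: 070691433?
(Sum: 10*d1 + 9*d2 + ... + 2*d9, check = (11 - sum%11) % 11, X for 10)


Weighted sum: 195
195 mod 11 = 8

Check digit: 3


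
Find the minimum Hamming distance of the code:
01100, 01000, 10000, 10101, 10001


Comparing all pairs, minimum distance: 1
Can detect 0 errors, correct 0 errors

1


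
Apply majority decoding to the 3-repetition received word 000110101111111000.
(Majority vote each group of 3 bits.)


Groups: 000, 110, 101, 111, 111, 000
Majority votes: 011110

011110


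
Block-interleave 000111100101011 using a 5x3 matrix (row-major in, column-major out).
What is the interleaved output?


Matrix:
  000
  111
  100
  101
  011
Read columns: 011100100101011

011100100101011


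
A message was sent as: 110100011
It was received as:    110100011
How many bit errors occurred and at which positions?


XOR: 000000000

0 errors (received matches sent)


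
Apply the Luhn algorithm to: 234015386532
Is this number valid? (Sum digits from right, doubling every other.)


Luhn sum = 52
52 mod 10 = 2

Invalid (Luhn sum mod 10 = 2)


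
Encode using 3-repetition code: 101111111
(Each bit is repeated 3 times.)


Each bit -> 3 copies

111000111111111111111111111


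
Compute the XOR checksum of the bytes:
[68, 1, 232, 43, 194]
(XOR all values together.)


XOR chain: 68 ^ 1 ^ 232 ^ 43 ^ 194 = 68

68


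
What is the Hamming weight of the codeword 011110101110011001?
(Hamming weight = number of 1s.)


Counting 1s in 011110101110011001

11


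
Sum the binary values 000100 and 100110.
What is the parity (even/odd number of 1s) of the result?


000100 = 4
100110 = 38
Sum = 42 = 101010
1s count = 3

odd parity (3 ones in 101010)


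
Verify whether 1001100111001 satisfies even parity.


Number of 1s: 7

No, parity error (7 ones)


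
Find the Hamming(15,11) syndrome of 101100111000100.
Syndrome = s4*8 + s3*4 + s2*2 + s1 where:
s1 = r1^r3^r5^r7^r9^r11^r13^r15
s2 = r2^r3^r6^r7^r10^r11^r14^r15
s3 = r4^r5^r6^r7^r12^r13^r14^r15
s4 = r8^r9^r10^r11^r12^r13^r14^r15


s1=1, s2=0, s3=1, s4=1

Syndrome = 13 (error at position 13)


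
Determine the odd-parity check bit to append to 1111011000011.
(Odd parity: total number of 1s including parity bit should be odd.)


Number of 1s in data: 8
Parity bit: 1

1


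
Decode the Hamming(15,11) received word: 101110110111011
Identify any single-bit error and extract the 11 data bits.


Syndrome = 0: no error detected

Data: 11010111011 (no errors)


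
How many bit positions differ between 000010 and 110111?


XOR: 110101
Count of 1s: 4

4


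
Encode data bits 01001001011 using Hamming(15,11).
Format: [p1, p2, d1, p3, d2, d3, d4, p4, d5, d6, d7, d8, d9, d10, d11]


Parity bits: p1=1, p2=0, p3=0, p4=0

100010001001011


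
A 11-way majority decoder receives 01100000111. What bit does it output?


Ones: 5 out of 11
Threshold: 6

0 (5/11 voted 1)


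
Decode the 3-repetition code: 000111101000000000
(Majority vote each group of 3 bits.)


Groups: 000, 111, 101, 000, 000, 000
Majority votes: 011000

011000


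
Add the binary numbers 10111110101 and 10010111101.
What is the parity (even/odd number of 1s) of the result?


10111110101 = 1525
10010111101 = 1213
Sum = 2738 = 101010110010
1s count = 6

even parity (6 ones in 101010110010)


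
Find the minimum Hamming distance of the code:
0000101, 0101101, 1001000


Comparing all pairs, minimum distance: 2
Can detect 1 errors, correct 0 errors

2


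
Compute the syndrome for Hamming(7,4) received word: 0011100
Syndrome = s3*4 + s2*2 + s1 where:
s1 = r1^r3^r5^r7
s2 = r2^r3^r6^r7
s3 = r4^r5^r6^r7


s1=0, s2=1, s3=0

Syndrome = 2 (error at position 2)


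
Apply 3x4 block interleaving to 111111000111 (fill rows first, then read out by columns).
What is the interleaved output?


Matrix:
  1111
  1100
  0111
Read columns: 110111101101

110111101101


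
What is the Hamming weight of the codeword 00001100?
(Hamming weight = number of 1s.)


Counting 1s in 00001100

2


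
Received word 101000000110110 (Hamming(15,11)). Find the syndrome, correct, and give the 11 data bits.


Syndrome = 0: no error detected

Data: 10000110110 (no errors)


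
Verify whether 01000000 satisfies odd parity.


Number of 1s: 1

Yes, parity is correct (1 ones)


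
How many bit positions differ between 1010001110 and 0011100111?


XOR: 1001101001
Count of 1s: 5

5


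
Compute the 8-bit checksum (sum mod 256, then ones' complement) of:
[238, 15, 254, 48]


Sum = 555 mod 256 = 43
Complement = 212

212


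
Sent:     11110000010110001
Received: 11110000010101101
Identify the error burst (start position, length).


XOR: 00000000000011100

Burst at position 12, length 3


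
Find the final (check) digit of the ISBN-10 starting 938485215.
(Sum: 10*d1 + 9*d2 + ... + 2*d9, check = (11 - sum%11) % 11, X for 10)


Weighted sum: 303
303 mod 11 = 6

Check digit: 5


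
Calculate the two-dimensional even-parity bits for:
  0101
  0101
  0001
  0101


Row parities: 0010
Column parities: 0100

Row P: 0010, Col P: 0100, Corner: 1


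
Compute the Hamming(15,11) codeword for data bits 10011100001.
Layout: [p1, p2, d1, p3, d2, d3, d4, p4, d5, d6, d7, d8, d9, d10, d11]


Parity bits: p1=0, p2=0, p3=0, p4=1

001000111100001


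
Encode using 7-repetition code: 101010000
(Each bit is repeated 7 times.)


Each bit -> 7 copies

111111100000001111111000000011111110000000000000000000000000000


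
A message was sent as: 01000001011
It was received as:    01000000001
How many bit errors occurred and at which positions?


XOR: 00000001010

2 error(s) at position(s): 7, 9


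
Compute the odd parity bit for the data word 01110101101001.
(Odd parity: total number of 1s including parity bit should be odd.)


Number of 1s in data: 8
Parity bit: 1

1


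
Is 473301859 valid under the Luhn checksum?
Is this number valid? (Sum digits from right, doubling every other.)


Luhn sum = 38
38 mod 10 = 8

Invalid (Luhn sum mod 10 = 8)


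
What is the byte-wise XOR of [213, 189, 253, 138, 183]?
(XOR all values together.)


XOR chain: 213 ^ 189 ^ 253 ^ 138 ^ 183 = 168

168


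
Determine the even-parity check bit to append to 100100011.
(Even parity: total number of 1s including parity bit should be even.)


Number of 1s in data: 4
Parity bit: 0

0


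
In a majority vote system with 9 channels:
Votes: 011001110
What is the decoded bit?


Ones: 5 out of 9
Threshold: 5

1 (5/9 voted 1)


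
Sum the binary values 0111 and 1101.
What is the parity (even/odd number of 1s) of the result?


0111 = 7
1101 = 13
Sum = 20 = 10100
1s count = 2

even parity (2 ones in 10100)


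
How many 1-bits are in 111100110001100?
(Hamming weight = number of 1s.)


Counting 1s in 111100110001100

8


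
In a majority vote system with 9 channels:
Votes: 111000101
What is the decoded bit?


Ones: 5 out of 9
Threshold: 5

1 (5/9 voted 1)


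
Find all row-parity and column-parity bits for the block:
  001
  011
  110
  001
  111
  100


Row parities: 100111
Column parities: 110

Row P: 100111, Col P: 110, Corner: 0


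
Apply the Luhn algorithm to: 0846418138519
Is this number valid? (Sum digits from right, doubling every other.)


Luhn sum = 56
56 mod 10 = 6

Invalid (Luhn sum mod 10 = 6)


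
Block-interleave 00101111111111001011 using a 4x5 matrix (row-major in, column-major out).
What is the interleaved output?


Matrix:
  00101
  11111
  11110
  01011
Read columns: 01100111111001111101

01100111111001111101


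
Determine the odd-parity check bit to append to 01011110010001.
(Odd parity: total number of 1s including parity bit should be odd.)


Number of 1s in data: 7
Parity bit: 0

0


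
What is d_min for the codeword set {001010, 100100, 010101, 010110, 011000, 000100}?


Comparing all pairs, minimum distance: 1
Can detect 0 errors, correct 0 errors

1


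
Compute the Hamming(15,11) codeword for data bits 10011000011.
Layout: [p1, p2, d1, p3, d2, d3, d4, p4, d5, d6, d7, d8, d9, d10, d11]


Parity bits: p1=0, p2=0, p3=1, p4=1

001100111000011


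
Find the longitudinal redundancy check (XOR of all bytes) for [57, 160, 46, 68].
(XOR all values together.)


XOR chain: 57 ^ 160 ^ 46 ^ 68 = 243

243


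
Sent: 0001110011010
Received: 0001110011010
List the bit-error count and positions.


XOR: 0000000000000

0 errors (received matches sent)


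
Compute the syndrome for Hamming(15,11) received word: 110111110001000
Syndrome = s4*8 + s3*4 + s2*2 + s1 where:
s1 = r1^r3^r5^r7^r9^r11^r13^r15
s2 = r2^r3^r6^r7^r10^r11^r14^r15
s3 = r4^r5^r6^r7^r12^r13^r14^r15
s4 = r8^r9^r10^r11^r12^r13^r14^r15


s1=1, s2=1, s3=1, s4=0

Syndrome = 7 (error at position 7)


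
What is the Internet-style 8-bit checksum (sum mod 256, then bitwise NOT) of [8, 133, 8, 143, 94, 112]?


Sum = 498 mod 256 = 242
Complement = 13

13


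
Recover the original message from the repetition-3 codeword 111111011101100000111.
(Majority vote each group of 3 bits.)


Groups: 111, 111, 011, 101, 100, 000, 111
Majority votes: 1111001

1111001


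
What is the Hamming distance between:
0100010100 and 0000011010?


XOR: 0100001110
Count of 1s: 4

4


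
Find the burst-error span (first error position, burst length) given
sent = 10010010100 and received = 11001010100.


XOR: 01011000000

Burst at position 1, length 4


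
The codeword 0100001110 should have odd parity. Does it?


Number of 1s: 4

No, parity error (4 ones)


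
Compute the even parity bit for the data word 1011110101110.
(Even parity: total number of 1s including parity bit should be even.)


Number of 1s in data: 9
Parity bit: 1

1


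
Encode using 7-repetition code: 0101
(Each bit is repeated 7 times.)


Each bit -> 7 copies

0000000111111100000001111111


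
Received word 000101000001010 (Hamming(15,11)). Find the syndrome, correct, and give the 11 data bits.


Syndrome = 0: no error detected

Data: 00100001010 (no errors)


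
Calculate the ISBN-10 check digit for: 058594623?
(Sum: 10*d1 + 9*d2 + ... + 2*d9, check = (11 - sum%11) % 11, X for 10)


Weighted sum: 254
254 mod 11 = 1

Check digit: X


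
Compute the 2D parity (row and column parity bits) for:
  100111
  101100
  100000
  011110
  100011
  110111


Row parities: 011011
Column parities: 100001

Row P: 011011, Col P: 100001, Corner: 0


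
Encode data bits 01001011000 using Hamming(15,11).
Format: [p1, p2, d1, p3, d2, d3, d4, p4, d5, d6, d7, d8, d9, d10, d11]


Parity bits: p1=1, p2=1, p3=0, p4=1

110010011011000


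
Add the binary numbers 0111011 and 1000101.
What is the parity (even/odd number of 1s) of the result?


0111011 = 59
1000101 = 69
Sum = 128 = 10000000
1s count = 1

odd parity (1 ones in 10000000)


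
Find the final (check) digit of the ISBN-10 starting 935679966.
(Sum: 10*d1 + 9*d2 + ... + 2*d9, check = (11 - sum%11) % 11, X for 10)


Weighted sum: 352
352 mod 11 = 0

Check digit: 0


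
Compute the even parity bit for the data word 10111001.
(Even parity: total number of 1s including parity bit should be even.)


Number of 1s in data: 5
Parity bit: 1

1


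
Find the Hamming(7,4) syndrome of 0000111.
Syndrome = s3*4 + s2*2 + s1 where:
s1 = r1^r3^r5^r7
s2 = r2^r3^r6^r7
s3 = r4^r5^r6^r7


s1=0, s2=0, s3=1

Syndrome = 4 (error at position 4)


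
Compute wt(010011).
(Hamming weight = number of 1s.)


Counting 1s in 010011

3


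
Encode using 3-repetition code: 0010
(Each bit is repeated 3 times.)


Each bit -> 3 copies

000000111000


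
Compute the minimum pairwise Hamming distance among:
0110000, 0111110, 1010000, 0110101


Comparing all pairs, minimum distance: 2
Can detect 1 errors, correct 0 errors

2


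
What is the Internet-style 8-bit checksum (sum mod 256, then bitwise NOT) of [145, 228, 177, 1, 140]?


Sum = 691 mod 256 = 179
Complement = 76

76


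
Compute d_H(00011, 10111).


XOR: 10100
Count of 1s: 2

2


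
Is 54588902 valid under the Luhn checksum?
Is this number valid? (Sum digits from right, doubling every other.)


Luhn sum = 32
32 mod 10 = 2

Invalid (Luhn sum mod 10 = 2)


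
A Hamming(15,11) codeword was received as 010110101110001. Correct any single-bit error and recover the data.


Syndrome = 3: error at position 3

Data: 11011110001 (corrected bit 3)


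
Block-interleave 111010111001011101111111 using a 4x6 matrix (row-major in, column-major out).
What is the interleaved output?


Matrix:
  111010
  111001
  011101
  111111
Read columns: 110111111111001110010111

110111111111001110010111


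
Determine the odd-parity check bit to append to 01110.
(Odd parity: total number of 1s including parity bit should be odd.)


Number of 1s in data: 3
Parity bit: 0

0


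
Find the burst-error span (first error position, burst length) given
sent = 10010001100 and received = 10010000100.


XOR: 00000001000

Burst at position 7, length 1


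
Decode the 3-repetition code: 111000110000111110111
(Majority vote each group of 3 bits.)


Groups: 111, 000, 110, 000, 111, 110, 111
Majority votes: 1010111

1010111


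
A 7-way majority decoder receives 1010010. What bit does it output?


Ones: 3 out of 7
Threshold: 4

0 (3/7 voted 1)


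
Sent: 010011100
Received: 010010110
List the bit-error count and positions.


XOR: 000001010

2 error(s) at position(s): 5, 7


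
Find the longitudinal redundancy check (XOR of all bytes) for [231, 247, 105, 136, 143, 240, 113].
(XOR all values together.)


XOR chain: 231 ^ 247 ^ 105 ^ 136 ^ 143 ^ 240 ^ 113 = 255

255


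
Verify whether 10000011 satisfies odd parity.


Number of 1s: 3

Yes, parity is correct (3 ones)


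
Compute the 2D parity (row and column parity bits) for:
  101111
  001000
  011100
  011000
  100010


Row parities: 11100
Column parities: 000001

Row P: 11100, Col P: 000001, Corner: 1


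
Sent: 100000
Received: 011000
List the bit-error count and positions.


XOR: 111000

3 error(s) at position(s): 0, 1, 2


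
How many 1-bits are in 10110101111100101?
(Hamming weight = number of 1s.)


Counting 1s in 10110101111100101

11


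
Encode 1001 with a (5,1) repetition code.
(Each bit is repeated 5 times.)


Each bit -> 5 copies

11111000000000011111


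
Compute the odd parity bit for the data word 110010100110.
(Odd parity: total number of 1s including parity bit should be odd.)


Number of 1s in data: 6
Parity bit: 1

1


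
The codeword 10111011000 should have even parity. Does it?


Number of 1s: 6

Yes, parity is correct (6 ones)


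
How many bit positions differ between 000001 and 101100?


XOR: 101101
Count of 1s: 4

4


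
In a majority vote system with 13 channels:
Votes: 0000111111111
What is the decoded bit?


Ones: 9 out of 13
Threshold: 7

1 (9/13 voted 1)


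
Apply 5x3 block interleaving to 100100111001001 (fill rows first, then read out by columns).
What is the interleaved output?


Matrix:
  100
  100
  111
  001
  001
Read columns: 111000010000111

111000010000111


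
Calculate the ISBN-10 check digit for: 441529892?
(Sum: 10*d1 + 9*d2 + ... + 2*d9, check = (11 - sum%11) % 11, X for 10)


Weighted sum: 239
239 mod 11 = 8

Check digit: 3


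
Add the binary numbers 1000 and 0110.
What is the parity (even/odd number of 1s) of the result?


1000 = 8
0110 = 6
Sum = 14 = 1110
1s count = 3

odd parity (3 ones in 1110)


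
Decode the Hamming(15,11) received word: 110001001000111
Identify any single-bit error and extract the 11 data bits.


Syndrome = 0: no error detected

Data: 00101000111 (no errors)


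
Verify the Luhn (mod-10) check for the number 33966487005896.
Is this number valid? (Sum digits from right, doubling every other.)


Luhn sum = 69
69 mod 10 = 9

Invalid (Luhn sum mod 10 = 9)


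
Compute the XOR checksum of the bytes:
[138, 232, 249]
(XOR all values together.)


XOR chain: 138 ^ 232 ^ 249 = 155

155


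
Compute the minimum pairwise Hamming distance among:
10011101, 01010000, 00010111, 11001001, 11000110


Comparing all pairs, minimum distance: 3
Can detect 2 errors, correct 1 errors

3


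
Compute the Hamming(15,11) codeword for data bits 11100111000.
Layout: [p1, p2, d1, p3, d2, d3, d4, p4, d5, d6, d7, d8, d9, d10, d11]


Parity bits: p1=1, p2=0, p3=1, p4=1

101111010111000


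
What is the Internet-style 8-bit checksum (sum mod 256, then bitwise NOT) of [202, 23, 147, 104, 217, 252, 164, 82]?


Sum = 1191 mod 256 = 167
Complement = 88

88


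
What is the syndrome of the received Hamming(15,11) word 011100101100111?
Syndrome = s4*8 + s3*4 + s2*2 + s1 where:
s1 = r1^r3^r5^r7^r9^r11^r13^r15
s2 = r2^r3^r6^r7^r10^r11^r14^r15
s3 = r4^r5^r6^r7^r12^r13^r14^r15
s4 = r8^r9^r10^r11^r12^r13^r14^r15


s1=1, s2=0, s3=1, s4=1

Syndrome = 13 (error at position 13)


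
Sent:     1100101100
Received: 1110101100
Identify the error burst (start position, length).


XOR: 0010000000

Burst at position 2, length 1


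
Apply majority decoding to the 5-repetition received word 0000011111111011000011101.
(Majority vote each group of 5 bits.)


Groups: 00000, 11111, 11101, 10000, 11101
Majority votes: 01101

01101


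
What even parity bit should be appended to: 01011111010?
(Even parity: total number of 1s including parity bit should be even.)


Number of 1s in data: 7
Parity bit: 1

1
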